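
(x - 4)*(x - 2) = x^2 - 6*x + 8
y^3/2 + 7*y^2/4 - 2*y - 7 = (y/2 + 1)*(y - 2)*(y + 7/2)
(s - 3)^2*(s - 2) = s^3 - 8*s^2 + 21*s - 18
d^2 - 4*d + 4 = (d - 2)^2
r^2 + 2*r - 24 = (r - 4)*(r + 6)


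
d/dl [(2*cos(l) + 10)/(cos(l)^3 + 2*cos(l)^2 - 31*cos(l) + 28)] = (43*cos(l) + 17*cos(2*l) + cos(3*l) - 349)*sin(l)/(cos(l)^3 + 2*cos(l)^2 - 31*cos(l) + 28)^2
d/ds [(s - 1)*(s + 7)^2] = (s + 7)*(3*s + 5)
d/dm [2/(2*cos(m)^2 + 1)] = 4*sin(2*m)/(cos(2*m) + 2)^2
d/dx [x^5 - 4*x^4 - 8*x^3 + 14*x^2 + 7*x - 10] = 5*x^4 - 16*x^3 - 24*x^2 + 28*x + 7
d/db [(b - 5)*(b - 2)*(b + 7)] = 3*b^2 - 39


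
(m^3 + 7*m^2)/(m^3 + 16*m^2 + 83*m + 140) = m^2/(m^2 + 9*m + 20)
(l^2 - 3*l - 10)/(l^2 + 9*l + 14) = (l - 5)/(l + 7)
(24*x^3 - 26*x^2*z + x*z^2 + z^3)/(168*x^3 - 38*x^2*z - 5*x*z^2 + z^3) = (x - z)/(7*x - z)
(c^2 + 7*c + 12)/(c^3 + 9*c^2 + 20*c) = (c + 3)/(c*(c + 5))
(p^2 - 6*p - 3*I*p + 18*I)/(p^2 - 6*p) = (p - 3*I)/p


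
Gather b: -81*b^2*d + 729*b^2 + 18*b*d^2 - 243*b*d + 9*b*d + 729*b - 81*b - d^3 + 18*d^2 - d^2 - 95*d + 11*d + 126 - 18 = b^2*(729 - 81*d) + b*(18*d^2 - 234*d + 648) - d^3 + 17*d^2 - 84*d + 108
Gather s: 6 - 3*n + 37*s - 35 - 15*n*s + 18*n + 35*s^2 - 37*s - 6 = -15*n*s + 15*n + 35*s^2 - 35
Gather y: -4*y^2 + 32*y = -4*y^2 + 32*y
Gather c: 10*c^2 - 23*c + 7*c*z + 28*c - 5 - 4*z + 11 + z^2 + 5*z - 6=10*c^2 + c*(7*z + 5) + z^2 + z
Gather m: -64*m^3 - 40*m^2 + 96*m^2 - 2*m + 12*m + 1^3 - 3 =-64*m^3 + 56*m^2 + 10*m - 2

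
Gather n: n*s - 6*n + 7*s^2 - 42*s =n*(s - 6) + 7*s^2 - 42*s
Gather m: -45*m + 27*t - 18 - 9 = -45*m + 27*t - 27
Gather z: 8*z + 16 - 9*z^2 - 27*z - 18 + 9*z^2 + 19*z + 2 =0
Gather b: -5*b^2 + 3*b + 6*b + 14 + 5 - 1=-5*b^2 + 9*b + 18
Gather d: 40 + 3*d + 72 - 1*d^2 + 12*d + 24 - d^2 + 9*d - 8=-2*d^2 + 24*d + 128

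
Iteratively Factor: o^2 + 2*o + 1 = (o + 1)*(o + 1)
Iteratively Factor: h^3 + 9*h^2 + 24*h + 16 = (h + 4)*(h^2 + 5*h + 4) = (h + 1)*(h + 4)*(h + 4)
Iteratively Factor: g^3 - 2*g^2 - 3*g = (g - 3)*(g^2 + g) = g*(g - 3)*(g + 1)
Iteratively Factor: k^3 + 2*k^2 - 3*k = (k - 1)*(k^2 + 3*k) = k*(k - 1)*(k + 3)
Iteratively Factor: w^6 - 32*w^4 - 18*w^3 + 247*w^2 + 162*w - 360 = (w - 3)*(w^5 + 3*w^4 - 23*w^3 - 87*w^2 - 14*w + 120) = (w - 3)*(w + 2)*(w^4 + w^3 - 25*w^2 - 37*w + 60) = (w - 3)*(w + 2)*(w + 3)*(w^3 - 2*w^2 - 19*w + 20) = (w - 3)*(w + 2)*(w + 3)*(w + 4)*(w^2 - 6*w + 5) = (w - 3)*(w - 1)*(w + 2)*(w + 3)*(w + 4)*(w - 5)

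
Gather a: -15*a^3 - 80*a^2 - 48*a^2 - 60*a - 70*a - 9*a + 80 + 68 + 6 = -15*a^3 - 128*a^2 - 139*a + 154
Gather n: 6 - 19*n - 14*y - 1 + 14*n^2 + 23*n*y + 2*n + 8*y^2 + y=14*n^2 + n*(23*y - 17) + 8*y^2 - 13*y + 5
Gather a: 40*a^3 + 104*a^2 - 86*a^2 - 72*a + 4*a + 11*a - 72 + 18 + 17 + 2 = 40*a^3 + 18*a^2 - 57*a - 35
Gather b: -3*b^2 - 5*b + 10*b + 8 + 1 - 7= -3*b^2 + 5*b + 2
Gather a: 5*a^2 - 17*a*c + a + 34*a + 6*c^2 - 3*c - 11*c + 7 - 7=5*a^2 + a*(35 - 17*c) + 6*c^2 - 14*c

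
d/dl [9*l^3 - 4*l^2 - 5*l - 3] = 27*l^2 - 8*l - 5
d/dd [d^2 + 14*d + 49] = 2*d + 14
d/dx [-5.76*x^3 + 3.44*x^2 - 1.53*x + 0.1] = -17.28*x^2 + 6.88*x - 1.53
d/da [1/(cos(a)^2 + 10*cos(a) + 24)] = 2*(cos(a) + 5)*sin(a)/(cos(a)^2 + 10*cos(a) + 24)^2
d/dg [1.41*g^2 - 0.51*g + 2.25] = 2.82*g - 0.51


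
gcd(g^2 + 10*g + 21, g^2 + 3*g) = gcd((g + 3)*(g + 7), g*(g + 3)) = g + 3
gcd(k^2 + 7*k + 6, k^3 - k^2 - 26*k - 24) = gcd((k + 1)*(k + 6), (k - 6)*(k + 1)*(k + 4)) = k + 1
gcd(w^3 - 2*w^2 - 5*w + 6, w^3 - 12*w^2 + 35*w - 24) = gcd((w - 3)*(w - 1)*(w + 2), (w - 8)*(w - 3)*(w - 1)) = w^2 - 4*w + 3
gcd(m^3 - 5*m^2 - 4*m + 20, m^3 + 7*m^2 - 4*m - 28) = m^2 - 4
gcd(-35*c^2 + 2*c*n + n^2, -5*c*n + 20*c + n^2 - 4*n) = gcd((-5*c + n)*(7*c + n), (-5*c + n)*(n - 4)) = 5*c - n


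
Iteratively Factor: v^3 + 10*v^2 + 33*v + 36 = (v + 3)*(v^2 + 7*v + 12) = (v + 3)^2*(v + 4)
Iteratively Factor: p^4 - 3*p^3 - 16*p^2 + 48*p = (p - 3)*(p^3 - 16*p) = (p - 4)*(p - 3)*(p^2 + 4*p) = p*(p - 4)*(p - 3)*(p + 4)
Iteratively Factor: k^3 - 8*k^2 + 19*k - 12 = (k - 1)*(k^2 - 7*k + 12) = (k - 4)*(k - 1)*(k - 3)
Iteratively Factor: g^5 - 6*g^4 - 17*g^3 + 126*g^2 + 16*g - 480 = (g - 5)*(g^4 - g^3 - 22*g^2 + 16*g + 96) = (g - 5)*(g + 2)*(g^3 - 3*g^2 - 16*g + 48) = (g - 5)*(g - 4)*(g + 2)*(g^2 + g - 12) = (g - 5)*(g - 4)*(g + 2)*(g + 4)*(g - 3)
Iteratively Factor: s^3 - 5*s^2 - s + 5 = (s - 1)*(s^2 - 4*s - 5) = (s - 5)*(s - 1)*(s + 1)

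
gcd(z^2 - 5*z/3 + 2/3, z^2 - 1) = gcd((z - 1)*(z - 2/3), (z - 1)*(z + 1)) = z - 1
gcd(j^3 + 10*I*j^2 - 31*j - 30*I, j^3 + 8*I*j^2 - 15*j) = j^2 + 8*I*j - 15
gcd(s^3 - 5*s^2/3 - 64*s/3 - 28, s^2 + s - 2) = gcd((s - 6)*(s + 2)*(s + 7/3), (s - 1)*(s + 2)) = s + 2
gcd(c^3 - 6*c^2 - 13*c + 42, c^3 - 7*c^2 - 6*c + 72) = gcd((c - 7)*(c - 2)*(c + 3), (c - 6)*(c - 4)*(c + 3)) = c + 3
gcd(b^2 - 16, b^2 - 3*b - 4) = b - 4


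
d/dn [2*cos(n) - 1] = -2*sin(n)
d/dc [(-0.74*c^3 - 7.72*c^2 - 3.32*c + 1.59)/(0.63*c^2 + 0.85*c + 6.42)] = (-0.4662*c^4 - 1.258*c^3 - 18.7228*c^2 - 101.1282*c - 22.6659)/(0.3969*c^4 + 1.071*c^3 + 8.8117*c^2 + 10.914*c + 41.2164)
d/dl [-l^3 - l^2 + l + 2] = -3*l^2 - 2*l + 1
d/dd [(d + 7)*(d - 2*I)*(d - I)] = 3*d^2 + d*(14 - 6*I) - 2 - 21*I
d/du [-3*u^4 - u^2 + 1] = -12*u^3 - 2*u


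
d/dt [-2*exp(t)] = -2*exp(t)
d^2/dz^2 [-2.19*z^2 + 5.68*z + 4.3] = -4.38000000000000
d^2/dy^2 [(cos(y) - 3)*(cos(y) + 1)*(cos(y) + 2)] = (9*sin(y)^2 + 4)*cos(y)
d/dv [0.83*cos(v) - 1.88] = -0.83*sin(v)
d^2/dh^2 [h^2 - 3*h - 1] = 2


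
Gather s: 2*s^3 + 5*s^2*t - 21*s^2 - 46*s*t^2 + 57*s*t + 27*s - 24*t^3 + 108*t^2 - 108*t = 2*s^3 + s^2*(5*t - 21) + s*(-46*t^2 + 57*t + 27) - 24*t^3 + 108*t^2 - 108*t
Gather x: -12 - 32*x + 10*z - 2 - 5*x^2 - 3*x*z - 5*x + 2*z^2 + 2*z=-5*x^2 + x*(-3*z - 37) + 2*z^2 + 12*z - 14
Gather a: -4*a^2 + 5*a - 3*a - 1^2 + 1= -4*a^2 + 2*a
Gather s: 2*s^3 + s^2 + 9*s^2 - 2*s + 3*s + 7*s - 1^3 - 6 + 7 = 2*s^3 + 10*s^2 + 8*s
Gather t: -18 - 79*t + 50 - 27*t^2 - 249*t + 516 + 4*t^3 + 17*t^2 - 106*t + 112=4*t^3 - 10*t^2 - 434*t + 660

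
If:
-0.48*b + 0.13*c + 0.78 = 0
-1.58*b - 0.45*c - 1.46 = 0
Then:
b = 0.38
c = -4.59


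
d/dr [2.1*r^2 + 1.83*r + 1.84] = 4.2*r + 1.83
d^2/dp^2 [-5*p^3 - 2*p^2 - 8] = -30*p - 4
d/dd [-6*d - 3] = -6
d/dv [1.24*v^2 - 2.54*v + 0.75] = 2.48*v - 2.54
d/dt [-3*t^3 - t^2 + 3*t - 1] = -9*t^2 - 2*t + 3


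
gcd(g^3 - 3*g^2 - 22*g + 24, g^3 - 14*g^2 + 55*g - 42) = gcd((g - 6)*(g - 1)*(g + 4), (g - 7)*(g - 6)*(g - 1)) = g^2 - 7*g + 6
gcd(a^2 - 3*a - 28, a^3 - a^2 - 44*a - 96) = a + 4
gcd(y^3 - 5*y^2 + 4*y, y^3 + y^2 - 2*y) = y^2 - y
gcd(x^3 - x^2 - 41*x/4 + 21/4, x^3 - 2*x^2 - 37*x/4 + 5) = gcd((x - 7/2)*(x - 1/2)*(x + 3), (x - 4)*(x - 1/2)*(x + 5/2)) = x - 1/2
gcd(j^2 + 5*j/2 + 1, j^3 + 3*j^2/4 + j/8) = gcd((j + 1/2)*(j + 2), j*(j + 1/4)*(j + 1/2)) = j + 1/2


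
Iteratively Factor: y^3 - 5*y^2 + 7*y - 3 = (y - 3)*(y^2 - 2*y + 1) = (y - 3)*(y - 1)*(y - 1)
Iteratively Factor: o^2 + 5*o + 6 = (o + 3)*(o + 2)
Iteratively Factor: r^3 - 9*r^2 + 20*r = (r)*(r^2 - 9*r + 20) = r*(r - 5)*(r - 4)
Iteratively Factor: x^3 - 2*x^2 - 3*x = (x + 1)*(x^2 - 3*x) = x*(x + 1)*(x - 3)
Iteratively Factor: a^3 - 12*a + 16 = (a + 4)*(a^2 - 4*a + 4) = (a - 2)*(a + 4)*(a - 2)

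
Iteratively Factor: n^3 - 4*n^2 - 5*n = (n + 1)*(n^2 - 5*n) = (n - 5)*(n + 1)*(n)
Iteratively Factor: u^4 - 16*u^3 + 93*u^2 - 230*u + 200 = (u - 2)*(u^3 - 14*u^2 + 65*u - 100) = (u - 5)*(u - 2)*(u^2 - 9*u + 20) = (u - 5)^2*(u - 2)*(u - 4)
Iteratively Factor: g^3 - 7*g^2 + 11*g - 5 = (g - 1)*(g^2 - 6*g + 5) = (g - 5)*(g - 1)*(g - 1)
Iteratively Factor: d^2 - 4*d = (d)*(d - 4)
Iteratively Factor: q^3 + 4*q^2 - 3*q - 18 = (q + 3)*(q^2 + q - 6) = (q + 3)^2*(q - 2)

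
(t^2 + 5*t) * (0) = 0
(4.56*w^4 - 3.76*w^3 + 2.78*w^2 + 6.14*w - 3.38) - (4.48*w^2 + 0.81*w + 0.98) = 4.56*w^4 - 3.76*w^3 - 1.7*w^2 + 5.33*w - 4.36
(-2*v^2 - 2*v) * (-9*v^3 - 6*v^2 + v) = 18*v^5 + 30*v^4 + 10*v^3 - 2*v^2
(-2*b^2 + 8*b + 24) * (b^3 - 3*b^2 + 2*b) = -2*b^5 + 14*b^4 - 4*b^3 - 56*b^2 + 48*b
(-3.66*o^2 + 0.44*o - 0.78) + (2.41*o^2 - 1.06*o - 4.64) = -1.25*o^2 - 0.62*o - 5.42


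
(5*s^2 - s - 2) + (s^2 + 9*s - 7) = 6*s^2 + 8*s - 9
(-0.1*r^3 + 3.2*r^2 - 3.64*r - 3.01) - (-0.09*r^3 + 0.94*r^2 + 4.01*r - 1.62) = -0.01*r^3 + 2.26*r^2 - 7.65*r - 1.39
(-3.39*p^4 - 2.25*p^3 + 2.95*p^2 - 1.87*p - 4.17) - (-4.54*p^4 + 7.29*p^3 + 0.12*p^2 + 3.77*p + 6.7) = 1.15*p^4 - 9.54*p^3 + 2.83*p^2 - 5.64*p - 10.87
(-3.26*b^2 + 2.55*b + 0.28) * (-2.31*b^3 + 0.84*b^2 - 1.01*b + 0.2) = 7.5306*b^5 - 8.6289*b^4 + 4.7878*b^3 - 2.9923*b^2 + 0.2272*b + 0.056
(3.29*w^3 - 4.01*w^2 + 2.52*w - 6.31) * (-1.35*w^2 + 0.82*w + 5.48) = -4.4415*w^5 + 8.1113*w^4 + 11.339*w^3 - 11.3899*w^2 + 8.6354*w - 34.5788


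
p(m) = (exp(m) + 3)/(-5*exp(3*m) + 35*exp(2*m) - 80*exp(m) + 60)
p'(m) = (exp(m) + 3)*(15*exp(3*m) - 70*exp(2*m) + 80*exp(m))/(-5*exp(3*m) + 35*exp(2*m) - 80*exp(m) + 60)^2 + exp(m)/(-5*exp(3*m) + 35*exp(2*m) - 80*exp(m) + 60)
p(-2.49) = 0.06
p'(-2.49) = 0.01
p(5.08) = -0.00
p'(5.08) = 0.00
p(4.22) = -0.00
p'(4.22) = 0.00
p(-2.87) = 0.06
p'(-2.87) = 0.01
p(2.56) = -0.00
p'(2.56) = 0.01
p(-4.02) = 0.05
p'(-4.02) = 0.00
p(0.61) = 32.79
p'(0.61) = 820.86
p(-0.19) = 0.26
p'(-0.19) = 0.51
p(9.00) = 0.00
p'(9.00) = 0.00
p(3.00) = 0.00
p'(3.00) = 0.00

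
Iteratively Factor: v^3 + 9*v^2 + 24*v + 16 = (v + 4)*(v^2 + 5*v + 4) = (v + 1)*(v + 4)*(v + 4)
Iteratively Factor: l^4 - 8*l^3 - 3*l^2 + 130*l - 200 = (l - 5)*(l^3 - 3*l^2 - 18*l + 40) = (l - 5)*(l - 2)*(l^2 - l - 20) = (l - 5)*(l - 2)*(l + 4)*(l - 5)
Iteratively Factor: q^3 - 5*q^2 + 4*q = (q - 1)*(q^2 - 4*q) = q*(q - 1)*(q - 4)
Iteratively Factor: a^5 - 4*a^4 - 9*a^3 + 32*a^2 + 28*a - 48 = (a + 2)*(a^4 - 6*a^3 + 3*a^2 + 26*a - 24) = (a + 2)^2*(a^3 - 8*a^2 + 19*a - 12) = (a - 4)*(a + 2)^2*(a^2 - 4*a + 3) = (a - 4)*(a - 1)*(a + 2)^2*(a - 3)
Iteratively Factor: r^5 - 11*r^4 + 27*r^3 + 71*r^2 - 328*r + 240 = (r - 4)*(r^4 - 7*r^3 - r^2 + 67*r - 60) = (r - 4)^2*(r^3 - 3*r^2 - 13*r + 15) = (r - 4)^2*(r - 1)*(r^2 - 2*r - 15) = (r - 5)*(r - 4)^2*(r - 1)*(r + 3)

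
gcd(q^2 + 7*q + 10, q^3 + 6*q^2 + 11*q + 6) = q + 2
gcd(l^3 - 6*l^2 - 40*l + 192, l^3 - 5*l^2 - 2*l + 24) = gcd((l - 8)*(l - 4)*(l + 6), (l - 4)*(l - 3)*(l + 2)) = l - 4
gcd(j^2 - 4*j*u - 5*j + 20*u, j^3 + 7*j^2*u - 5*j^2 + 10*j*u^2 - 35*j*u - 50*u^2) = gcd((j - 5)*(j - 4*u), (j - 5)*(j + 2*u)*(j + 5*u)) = j - 5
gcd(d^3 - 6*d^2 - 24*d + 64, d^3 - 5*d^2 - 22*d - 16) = d - 8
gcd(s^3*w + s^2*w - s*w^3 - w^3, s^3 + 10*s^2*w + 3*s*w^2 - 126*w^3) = 1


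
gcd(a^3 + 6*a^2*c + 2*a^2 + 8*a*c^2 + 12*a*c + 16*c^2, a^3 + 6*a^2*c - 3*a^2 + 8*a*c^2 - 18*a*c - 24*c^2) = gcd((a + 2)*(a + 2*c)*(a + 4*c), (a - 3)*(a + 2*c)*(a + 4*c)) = a^2 + 6*a*c + 8*c^2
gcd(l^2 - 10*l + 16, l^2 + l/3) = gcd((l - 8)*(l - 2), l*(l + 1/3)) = 1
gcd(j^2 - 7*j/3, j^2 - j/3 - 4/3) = 1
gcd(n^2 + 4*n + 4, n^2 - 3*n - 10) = n + 2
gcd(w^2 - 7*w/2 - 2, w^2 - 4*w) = w - 4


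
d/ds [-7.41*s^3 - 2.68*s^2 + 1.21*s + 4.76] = -22.23*s^2 - 5.36*s + 1.21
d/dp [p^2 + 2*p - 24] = 2*p + 2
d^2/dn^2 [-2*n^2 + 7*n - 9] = -4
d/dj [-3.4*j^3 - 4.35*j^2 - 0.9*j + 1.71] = -10.2*j^2 - 8.7*j - 0.9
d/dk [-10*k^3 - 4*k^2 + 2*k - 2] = -30*k^2 - 8*k + 2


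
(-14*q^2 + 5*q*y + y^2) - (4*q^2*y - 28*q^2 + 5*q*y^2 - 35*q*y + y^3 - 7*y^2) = -4*q^2*y + 14*q^2 - 5*q*y^2 + 40*q*y - y^3 + 8*y^2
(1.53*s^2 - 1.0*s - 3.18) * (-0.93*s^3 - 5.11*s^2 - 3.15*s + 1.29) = -1.4229*s^5 - 6.8883*s^4 + 3.2479*s^3 + 21.3735*s^2 + 8.727*s - 4.1022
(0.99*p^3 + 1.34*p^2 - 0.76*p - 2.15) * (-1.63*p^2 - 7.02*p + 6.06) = -1.6137*p^5 - 9.134*p^4 - 2.1686*p^3 + 16.9601*p^2 + 10.4874*p - 13.029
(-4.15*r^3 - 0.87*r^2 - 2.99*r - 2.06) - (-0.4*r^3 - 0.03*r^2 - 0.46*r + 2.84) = -3.75*r^3 - 0.84*r^2 - 2.53*r - 4.9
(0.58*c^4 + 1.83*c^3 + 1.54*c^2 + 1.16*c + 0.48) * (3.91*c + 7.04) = 2.2678*c^5 + 11.2385*c^4 + 18.9046*c^3 + 15.3772*c^2 + 10.0432*c + 3.3792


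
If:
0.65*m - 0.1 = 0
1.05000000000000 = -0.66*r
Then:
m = 0.15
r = -1.59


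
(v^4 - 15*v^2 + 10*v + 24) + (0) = v^4 - 15*v^2 + 10*v + 24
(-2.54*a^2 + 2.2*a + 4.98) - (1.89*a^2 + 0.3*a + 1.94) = -4.43*a^2 + 1.9*a + 3.04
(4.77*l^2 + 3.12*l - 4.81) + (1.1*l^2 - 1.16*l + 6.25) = 5.87*l^2 + 1.96*l + 1.44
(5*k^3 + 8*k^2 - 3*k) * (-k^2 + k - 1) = -5*k^5 - 3*k^4 + 6*k^3 - 11*k^2 + 3*k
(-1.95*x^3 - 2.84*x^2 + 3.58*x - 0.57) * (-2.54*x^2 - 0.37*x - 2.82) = 4.953*x^5 + 7.9351*x^4 - 2.5434*x^3 + 8.132*x^2 - 9.8847*x + 1.6074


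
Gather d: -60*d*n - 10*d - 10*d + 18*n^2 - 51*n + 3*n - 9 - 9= d*(-60*n - 20) + 18*n^2 - 48*n - 18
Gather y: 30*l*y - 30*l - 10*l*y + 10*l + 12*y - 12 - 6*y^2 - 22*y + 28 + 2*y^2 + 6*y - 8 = -20*l - 4*y^2 + y*(20*l - 4) + 8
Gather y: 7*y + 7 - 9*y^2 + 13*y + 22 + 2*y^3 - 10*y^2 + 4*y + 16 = 2*y^3 - 19*y^2 + 24*y + 45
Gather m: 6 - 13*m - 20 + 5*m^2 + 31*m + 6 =5*m^2 + 18*m - 8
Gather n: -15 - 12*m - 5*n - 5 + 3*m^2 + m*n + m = 3*m^2 - 11*m + n*(m - 5) - 20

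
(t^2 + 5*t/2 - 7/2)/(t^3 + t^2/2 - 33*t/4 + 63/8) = 4*(t - 1)/(4*t^2 - 12*t + 9)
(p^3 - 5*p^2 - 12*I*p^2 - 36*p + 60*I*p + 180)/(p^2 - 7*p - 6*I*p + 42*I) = (p^2 - p*(5 + 6*I) + 30*I)/(p - 7)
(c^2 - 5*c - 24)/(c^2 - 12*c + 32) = (c + 3)/(c - 4)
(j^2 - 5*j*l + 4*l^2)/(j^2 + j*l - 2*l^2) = (j - 4*l)/(j + 2*l)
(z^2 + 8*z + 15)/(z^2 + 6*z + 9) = (z + 5)/(z + 3)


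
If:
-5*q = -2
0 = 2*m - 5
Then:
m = 5/2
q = 2/5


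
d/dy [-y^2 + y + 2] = 1 - 2*y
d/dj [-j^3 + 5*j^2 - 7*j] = -3*j^2 + 10*j - 7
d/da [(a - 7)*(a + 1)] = 2*a - 6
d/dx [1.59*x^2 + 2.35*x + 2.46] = 3.18*x + 2.35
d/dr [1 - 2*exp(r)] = -2*exp(r)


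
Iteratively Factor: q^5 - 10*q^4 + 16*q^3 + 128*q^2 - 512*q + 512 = (q + 4)*(q^4 - 14*q^3 + 72*q^2 - 160*q + 128) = (q - 4)*(q + 4)*(q^3 - 10*q^2 + 32*q - 32) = (q - 4)^2*(q + 4)*(q^2 - 6*q + 8) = (q - 4)^2*(q - 2)*(q + 4)*(q - 4)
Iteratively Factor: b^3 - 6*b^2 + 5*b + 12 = (b - 3)*(b^2 - 3*b - 4) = (b - 4)*(b - 3)*(b + 1)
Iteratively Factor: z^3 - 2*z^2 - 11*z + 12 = (z - 1)*(z^2 - z - 12) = (z - 4)*(z - 1)*(z + 3)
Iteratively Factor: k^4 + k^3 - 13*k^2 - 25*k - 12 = (k - 4)*(k^3 + 5*k^2 + 7*k + 3) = (k - 4)*(k + 1)*(k^2 + 4*k + 3) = (k - 4)*(k + 1)*(k + 3)*(k + 1)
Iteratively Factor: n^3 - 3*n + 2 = (n + 2)*(n^2 - 2*n + 1) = (n - 1)*(n + 2)*(n - 1)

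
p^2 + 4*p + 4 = (p + 2)^2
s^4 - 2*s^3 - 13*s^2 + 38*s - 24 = (s - 3)*(s - 2)*(s - 1)*(s + 4)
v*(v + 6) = v^2 + 6*v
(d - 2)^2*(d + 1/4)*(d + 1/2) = d^4 - 13*d^3/4 + 9*d^2/8 + 5*d/2 + 1/2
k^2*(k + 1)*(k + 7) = k^4 + 8*k^3 + 7*k^2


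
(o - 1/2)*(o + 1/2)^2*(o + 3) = o^4 + 7*o^3/2 + 5*o^2/4 - 7*o/8 - 3/8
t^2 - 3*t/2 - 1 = (t - 2)*(t + 1/2)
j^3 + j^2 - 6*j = j*(j - 2)*(j + 3)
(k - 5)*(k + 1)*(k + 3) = k^3 - k^2 - 17*k - 15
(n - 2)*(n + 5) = n^2 + 3*n - 10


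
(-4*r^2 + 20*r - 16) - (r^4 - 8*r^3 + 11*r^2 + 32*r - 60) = -r^4 + 8*r^3 - 15*r^2 - 12*r + 44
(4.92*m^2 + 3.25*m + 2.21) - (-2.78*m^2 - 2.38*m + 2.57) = 7.7*m^2 + 5.63*m - 0.36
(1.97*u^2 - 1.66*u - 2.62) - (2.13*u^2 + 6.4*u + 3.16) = -0.16*u^2 - 8.06*u - 5.78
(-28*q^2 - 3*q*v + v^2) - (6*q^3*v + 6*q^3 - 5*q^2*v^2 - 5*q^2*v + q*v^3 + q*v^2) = -6*q^3*v - 6*q^3 + 5*q^2*v^2 + 5*q^2*v - 28*q^2 - q*v^3 - q*v^2 - 3*q*v + v^2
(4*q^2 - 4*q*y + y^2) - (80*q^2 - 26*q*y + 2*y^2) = -76*q^2 + 22*q*y - y^2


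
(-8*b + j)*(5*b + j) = -40*b^2 - 3*b*j + j^2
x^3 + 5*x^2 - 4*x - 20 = (x - 2)*(x + 2)*(x + 5)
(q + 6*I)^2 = q^2 + 12*I*q - 36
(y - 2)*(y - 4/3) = y^2 - 10*y/3 + 8/3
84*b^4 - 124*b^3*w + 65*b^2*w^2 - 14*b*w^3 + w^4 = (-7*b + w)*(-3*b + w)*(-2*b + w)^2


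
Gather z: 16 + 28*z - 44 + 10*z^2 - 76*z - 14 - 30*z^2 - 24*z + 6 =-20*z^2 - 72*z - 36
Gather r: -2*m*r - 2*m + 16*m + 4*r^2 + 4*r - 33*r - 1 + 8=14*m + 4*r^2 + r*(-2*m - 29) + 7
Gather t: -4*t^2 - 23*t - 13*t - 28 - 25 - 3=-4*t^2 - 36*t - 56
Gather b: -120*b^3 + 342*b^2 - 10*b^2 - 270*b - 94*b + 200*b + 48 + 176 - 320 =-120*b^3 + 332*b^2 - 164*b - 96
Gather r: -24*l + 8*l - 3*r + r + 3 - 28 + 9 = -16*l - 2*r - 16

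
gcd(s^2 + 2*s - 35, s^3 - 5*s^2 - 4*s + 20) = s - 5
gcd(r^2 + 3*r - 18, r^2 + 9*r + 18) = r + 6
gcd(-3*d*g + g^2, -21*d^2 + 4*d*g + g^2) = 3*d - g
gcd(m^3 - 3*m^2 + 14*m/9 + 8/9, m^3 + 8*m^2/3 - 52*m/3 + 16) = m^2 - 10*m/3 + 8/3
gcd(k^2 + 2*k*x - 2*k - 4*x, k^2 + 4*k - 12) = k - 2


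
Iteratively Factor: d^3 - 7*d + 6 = (d - 1)*(d^2 + d - 6) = (d - 1)*(d + 3)*(d - 2)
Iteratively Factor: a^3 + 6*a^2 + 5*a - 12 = (a - 1)*(a^2 + 7*a + 12) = (a - 1)*(a + 4)*(a + 3)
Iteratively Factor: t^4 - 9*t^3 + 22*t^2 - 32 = (t - 4)*(t^3 - 5*t^2 + 2*t + 8) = (t - 4)^2*(t^2 - t - 2) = (t - 4)^2*(t - 2)*(t + 1)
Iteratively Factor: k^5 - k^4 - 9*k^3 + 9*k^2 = (k + 3)*(k^4 - 4*k^3 + 3*k^2) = (k - 1)*(k + 3)*(k^3 - 3*k^2) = k*(k - 1)*(k + 3)*(k^2 - 3*k) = k*(k - 3)*(k - 1)*(k + 3)*(k)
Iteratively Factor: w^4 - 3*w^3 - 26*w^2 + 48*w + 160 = (w + 2)*(w^3 - 5*w^2 - 16*w + 80) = (w + 2)*(w + 4)*(w^2 - 9*w + 20) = (w - 4)*(w + 2)*(w + 4)*(w - 5)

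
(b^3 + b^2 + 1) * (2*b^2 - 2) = 2*b^5 + 2*b^4 - 2*b^3 - 2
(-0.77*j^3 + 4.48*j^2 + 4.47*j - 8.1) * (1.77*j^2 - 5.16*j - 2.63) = -1.3629*j^5 + 11.9028*j^4 - 13.1798*j^3 - 49.1846*j^2 + 30.0399*j + 21.303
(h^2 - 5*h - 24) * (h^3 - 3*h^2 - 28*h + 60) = h^5 - 8*h^4 - 37*h^3 + 272*h^2 + 372*h - 1440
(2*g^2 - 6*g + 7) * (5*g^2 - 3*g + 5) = 10*g^4 - 36*g^3 + 63*g^2 - 51*g + 35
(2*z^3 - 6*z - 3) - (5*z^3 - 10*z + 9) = -3*z^3 + 4*z - 12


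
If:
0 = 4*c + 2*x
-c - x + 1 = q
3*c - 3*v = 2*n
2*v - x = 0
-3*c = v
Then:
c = 0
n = 0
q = 1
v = 0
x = 0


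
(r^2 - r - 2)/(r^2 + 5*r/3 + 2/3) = 3*(r - 2)/(3*r + 2)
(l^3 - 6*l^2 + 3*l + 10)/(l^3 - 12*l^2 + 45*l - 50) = (l + 1)/(l - 5)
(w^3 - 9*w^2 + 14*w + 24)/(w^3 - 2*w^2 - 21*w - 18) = (w - 4)/(w + 3)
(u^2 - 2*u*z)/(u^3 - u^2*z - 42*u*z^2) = (-u + 2*z)/(-u^2 + u*z + 42*z^2)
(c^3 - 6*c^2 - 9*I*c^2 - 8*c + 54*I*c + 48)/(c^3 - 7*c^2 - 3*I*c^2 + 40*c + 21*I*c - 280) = (c^2 - c*(6 + I) + 6*I)/(c^2 + c*(-7 + 5*I) - 35*I)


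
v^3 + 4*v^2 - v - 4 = (v - 1)*(v + 1)*(v + 4)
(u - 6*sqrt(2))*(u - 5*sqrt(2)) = u^2 - 11*sqrt(2)*u + 60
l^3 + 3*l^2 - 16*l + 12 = (l - 2)*(l - 1)*(l + 6)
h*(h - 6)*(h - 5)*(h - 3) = h^4 - 14*h^3 + 63*h^2 - 90*h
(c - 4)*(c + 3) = c^2 - c - 12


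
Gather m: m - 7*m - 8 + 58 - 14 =36 - 6*m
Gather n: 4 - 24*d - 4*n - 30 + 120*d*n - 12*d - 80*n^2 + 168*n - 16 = -36*d - 80*n^2 + n*(120*d + 164) - 42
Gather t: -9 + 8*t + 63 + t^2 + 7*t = t^2 + 15*t + 54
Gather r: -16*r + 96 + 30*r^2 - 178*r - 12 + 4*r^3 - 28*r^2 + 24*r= 4*r^3 + 2*r^2 - 170*r + 84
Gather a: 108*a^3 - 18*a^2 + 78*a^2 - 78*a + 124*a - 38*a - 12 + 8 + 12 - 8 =108*a^3 + 60*a^2 + 8*a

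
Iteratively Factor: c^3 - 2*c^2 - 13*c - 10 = (c + 1)*(c^2 - 3*c - 10) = (c + 1)*(c + 2)*(c - 5)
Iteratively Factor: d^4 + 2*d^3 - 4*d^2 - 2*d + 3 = (d + 1)*(d^3 + d^2 - 5*d + 3) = (d - 1)*(d + 1)*(d^2 + 2*d - 3) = (d - 1)^2*(d + 1)*(d + 3)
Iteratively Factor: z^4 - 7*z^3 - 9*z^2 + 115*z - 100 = (z + 4)*(z^3 - 11*z^2 + 35*z - 25) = (z - 5)*(z + 4)*(z^2 - 6*z + 5) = (z - 5)*(z - 1)*(z + 4)*(z - 5)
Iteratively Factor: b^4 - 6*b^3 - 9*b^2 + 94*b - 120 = (b + 4)*(b^3 - 10*b^2 + 31*b - 30) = (b - 5)*(b + 4)*(b^2 - 5*b + 6) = (b - 5)*(b - 3)*(b + 4)*(b - 2)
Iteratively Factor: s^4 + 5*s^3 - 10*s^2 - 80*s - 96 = (s - 4)*(s^3 + 9*s^2 + 26*s + 24) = (s - 4)*(s + 3)*(s^2 + 6*s + 8) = (s - 4)*(s + 2)*(s + 3)*(s + 4)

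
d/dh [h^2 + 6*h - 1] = 2*h + 6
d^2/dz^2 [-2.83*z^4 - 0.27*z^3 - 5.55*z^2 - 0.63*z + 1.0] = -33.96*z^2 - 1.62*z - 11.1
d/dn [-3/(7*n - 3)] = 21/(7*n - 3)^2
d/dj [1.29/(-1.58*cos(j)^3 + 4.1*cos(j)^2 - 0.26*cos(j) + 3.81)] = (-6.1146*cos(j)^2 + 10.578*cos(j) - 0.3354)*sin(j)/(1.58*cos(j)^3 - 4.1*cos(j)^2 + 0.26*cos(j) - 3.81)^2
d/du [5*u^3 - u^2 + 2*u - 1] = 15*u^2 - 2*u + 2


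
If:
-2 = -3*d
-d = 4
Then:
No Solution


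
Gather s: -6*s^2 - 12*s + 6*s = -6*s^2 - 6*s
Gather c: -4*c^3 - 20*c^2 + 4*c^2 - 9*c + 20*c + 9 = -4*c^3 - 16*c^2 + 11*c + 9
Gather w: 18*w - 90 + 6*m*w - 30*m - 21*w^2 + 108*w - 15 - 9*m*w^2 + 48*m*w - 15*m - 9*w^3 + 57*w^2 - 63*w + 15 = -45*m - 9*w^3 + w^2*(36 - 9*m) + w*(54*m + 63) - 90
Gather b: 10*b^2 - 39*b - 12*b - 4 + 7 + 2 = 10*b^2 - 51*b + 5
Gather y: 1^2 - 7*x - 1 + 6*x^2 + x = 6*x^2 - 6*x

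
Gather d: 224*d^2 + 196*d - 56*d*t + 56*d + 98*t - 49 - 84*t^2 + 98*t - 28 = 224*d^2 + d*(252 - 56*t) - 84*t^2 + 196*t - 77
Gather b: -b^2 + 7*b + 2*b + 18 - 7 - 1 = -b^2 + 9*b + 10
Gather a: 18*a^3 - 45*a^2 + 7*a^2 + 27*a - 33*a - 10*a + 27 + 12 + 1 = 18*a^3 - 38*a^2 - 16*a + 40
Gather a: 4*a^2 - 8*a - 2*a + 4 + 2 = 4*a^2 - 10*a + 6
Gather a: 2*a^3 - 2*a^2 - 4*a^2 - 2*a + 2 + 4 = 2*a^3 - 6*a^2 - 2*a + 6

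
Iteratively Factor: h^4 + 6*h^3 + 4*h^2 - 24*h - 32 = (h + 2)*(h^3 + 4*h^2 - 4*h - 16) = (h + 2)*(h + 4)*(h^2 - 4) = (h + 2)^2*(h + 4)*(h - 2)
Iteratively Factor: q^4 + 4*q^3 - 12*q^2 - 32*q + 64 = (q + 4)*(q^3 - 12*q + 16) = (q - 2)*(q + 4)*(q^2 + 2*q - 8) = (q - 2)*(q + 4)^2*(q - 2)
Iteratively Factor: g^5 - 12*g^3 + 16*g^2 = (g)*(g^4 - 12*g^2 + 16*g) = g*(g + 4)*(g^3 - 4*g^2 + 4*g) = g^2*(g + 4)*(g^2 - 4*g + 4) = g^2*(g - 2)*(g + 4)*(g - 2)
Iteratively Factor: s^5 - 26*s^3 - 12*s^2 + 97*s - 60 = (s - 1)*(s^4 + s^3 - 25*s^2 - 37*s + 60) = (s - 1)*(s + 3)*(s^3 - 2*s^2 - 19*s + 20) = (s - 5)*(s - 1)*(s + 3)*(s^2 + 3*s - 4) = (s - 5)*(s - 1)*(s + 3)*(s + 4)*(s - 1)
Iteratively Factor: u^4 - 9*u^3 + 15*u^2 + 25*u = (u)*(u^3 - 9*u^2 + 15*u + 25) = u*(u - 5)*(u^2 - 4*u - 5) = u*(u - 5)^2*(u + 1)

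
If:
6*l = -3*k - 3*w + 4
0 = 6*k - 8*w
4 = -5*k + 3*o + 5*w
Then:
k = 4*w/3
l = 2/3 - 7*w/6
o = 5*w/9 + 4/3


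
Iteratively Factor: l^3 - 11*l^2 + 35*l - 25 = (l - 1)*(l^2 - 10*l + 25) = (l - 5)*(l - 1)*(l - 5)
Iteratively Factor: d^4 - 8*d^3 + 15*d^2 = (d - 5)*(d^3 - 3*d^2) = d*(d - 5)*(d^2 - 3*d) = d^2*(d - 5)*(d - 3)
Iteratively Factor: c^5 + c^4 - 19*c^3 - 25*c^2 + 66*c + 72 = (c + 3)*(c^4 - 2*c^3 - 13*c^2 + 14*c + 24) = (c - 2)*(c + 3)*(c^3 - 13*c - 12) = (c - 2)*(c + 1)*(c + 3)*(c^2 - c - 12) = (c - 4)*(c - 2)*(c + 1)*(c + 3)*(c + 3)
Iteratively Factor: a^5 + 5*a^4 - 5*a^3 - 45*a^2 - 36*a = (a + 3)*(a^4 + 2*a^3 - 11*a^2 - 12*a) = (a + 3)*(a + 4)*(a^3 - 2*a^2 - 3*a) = a*(a + 3)*(a + 4)*(a^2 - 2*a - 3) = a*(a - 3)*(a + 3)*(a + 4)*(a + 1)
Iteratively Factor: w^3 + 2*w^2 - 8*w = (w + 4)*(w^2 - 2*w) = w*(w + 4)*(w - 2)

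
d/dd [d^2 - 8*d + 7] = 2*d - 8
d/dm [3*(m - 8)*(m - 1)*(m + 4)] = 9*m^2 - 30*m - 84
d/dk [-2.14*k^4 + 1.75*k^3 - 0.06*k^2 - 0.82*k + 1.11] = -8.56*k^3 + 5.25*k^2 - 0.12*k - 0.82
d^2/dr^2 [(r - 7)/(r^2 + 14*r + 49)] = 2*(r - 35)/(r^4 + 28*r^3 + 294*r^2 + 1372*r + 2401)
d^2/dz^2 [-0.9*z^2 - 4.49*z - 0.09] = -1.80000000000000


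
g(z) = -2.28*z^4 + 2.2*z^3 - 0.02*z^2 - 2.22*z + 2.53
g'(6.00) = -1734.78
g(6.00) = -2491.19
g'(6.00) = -1734.78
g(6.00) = -2491.19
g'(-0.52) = 0.87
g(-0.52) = 3.20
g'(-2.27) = 138.56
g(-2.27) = -78.81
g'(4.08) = -511.92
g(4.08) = -489.24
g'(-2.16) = 120.57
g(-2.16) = -64.57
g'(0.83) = -2.92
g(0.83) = 0.85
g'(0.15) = -2.11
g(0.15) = 2.20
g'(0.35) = -1.82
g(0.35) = 1.81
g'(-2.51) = 183.68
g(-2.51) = -117.31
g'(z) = -9.12*z^3 + 6.6*z^2 - 0.04*z - 2.22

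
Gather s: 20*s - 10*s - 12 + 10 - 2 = 10*s - 4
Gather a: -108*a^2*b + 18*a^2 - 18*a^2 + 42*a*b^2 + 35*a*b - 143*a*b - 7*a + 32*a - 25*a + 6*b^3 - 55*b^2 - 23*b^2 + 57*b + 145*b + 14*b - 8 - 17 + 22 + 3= -108*a^2*b + a*(42*b^2 - 108*b) + 6*b^3 - 78*b^2 + 216*b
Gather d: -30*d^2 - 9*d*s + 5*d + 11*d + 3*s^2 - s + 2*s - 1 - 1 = -30*d^2 + d*(16 - 9*s) + 3*s^2 + s - 2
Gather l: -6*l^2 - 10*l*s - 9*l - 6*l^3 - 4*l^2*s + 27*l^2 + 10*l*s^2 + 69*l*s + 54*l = -6*l^3 + l^2*(21 - 4*s) + l*(10*s^2 + 59*s + 45)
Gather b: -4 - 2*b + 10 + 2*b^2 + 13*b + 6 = 2*b^2 + 11*b + 12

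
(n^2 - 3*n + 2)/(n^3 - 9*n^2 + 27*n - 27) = (n^2 - 3*n + 2)/(n^3 - 9*n^2 + 27*n - 27)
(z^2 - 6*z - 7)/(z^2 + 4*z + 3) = (z - 7)/(z + 3)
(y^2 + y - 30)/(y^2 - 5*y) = (y + 6)/y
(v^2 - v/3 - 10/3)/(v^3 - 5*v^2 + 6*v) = (v + 5/3)/(v*(v - 3))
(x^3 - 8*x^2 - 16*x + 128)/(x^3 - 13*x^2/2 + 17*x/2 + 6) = 2*(x^2 - 4*x - 32)/(2*x^2 - 5*x - 3)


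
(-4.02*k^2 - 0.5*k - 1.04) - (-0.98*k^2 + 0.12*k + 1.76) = -3.04*k^2 - 0.62*k - 2.8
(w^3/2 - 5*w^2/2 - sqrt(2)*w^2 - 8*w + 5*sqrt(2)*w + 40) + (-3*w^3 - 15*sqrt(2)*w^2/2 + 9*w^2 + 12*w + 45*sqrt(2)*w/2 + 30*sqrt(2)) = -5*w^3/2 - 17*sqrt(2)*w^2/2 + 13*w^2/2 + 4*w + 55*sqrt(2)*w/2 + 40 + 30*sqrt(2)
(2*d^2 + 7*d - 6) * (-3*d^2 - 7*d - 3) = -6*d^4 - 35*d^3 - 37*d^2 + 21*d + 18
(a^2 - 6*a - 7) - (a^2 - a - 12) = 5 - 5*a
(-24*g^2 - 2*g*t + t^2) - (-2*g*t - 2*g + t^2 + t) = -24*g^2 + 2*g - t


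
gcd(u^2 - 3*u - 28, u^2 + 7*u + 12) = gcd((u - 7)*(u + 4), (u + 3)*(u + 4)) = u + 4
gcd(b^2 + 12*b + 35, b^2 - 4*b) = 1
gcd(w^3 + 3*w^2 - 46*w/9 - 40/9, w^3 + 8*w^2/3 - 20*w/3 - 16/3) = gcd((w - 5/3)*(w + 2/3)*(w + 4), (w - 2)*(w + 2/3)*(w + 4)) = w^2 + 14*w/3 + 8/3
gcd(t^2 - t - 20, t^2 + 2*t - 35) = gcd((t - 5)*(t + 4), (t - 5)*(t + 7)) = t - 5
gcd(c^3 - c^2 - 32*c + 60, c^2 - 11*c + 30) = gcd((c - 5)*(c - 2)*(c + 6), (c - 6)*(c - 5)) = c - 5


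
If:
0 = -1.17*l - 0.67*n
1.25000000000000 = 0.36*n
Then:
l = -1.99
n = 3.47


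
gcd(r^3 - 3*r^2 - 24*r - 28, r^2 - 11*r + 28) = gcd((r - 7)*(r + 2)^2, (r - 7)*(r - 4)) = r - 7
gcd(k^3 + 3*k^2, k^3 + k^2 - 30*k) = k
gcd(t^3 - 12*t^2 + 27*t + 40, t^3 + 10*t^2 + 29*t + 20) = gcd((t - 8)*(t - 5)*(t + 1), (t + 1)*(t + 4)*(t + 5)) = t + 1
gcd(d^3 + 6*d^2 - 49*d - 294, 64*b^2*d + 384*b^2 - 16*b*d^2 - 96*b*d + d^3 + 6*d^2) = d + 6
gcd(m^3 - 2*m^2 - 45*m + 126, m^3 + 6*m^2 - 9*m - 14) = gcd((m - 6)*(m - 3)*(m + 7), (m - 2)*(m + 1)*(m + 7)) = m + 7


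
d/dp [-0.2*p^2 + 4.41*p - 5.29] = 4.41 - 0.4*p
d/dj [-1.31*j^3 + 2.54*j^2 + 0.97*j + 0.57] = -3.93*j^2 + 5.08*j + 0.97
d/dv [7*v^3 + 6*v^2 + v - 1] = 21*v^2 + 12*v + 1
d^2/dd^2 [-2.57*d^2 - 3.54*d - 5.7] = -5.14000000000000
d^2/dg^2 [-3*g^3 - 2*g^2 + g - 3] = -18*g - 4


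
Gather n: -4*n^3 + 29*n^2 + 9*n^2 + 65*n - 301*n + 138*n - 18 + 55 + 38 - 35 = -4*n^3 + 38*n^2 - 98*n + 40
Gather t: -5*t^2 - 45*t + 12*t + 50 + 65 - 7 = -5*t^2 - 33*t + 108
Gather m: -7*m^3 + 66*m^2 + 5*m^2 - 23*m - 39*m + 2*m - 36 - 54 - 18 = -7*m^3 + 71*m^2 - 60*m - 108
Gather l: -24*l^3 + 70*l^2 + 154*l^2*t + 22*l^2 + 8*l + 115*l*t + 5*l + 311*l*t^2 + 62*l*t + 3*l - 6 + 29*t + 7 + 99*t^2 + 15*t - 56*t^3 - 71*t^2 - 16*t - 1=-24*l^3 + l^2*(154*t + 92) + l*(311*t^2 + 177*t + 16) - 56*t^3 + 28*t^2 + 28*t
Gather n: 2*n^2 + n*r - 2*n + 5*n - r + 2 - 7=2*n^2 + n*(r + 3) - r - 5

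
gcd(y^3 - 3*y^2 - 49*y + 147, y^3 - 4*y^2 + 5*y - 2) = 1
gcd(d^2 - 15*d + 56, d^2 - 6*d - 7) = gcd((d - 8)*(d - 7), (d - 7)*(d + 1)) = d - 7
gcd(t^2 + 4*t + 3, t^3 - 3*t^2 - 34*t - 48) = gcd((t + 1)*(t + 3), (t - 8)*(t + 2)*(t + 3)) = t + 3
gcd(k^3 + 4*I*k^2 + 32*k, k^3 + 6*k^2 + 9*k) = k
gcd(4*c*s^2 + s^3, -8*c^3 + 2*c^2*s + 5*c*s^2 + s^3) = 4*c + s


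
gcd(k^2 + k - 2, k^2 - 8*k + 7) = k - 1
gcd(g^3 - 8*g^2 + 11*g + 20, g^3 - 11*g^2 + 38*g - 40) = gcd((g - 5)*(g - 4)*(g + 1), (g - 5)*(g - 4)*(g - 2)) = g^2 - 9*g + 20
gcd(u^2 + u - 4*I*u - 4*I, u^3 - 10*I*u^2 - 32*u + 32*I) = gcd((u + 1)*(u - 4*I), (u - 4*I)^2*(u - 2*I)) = u - 4*I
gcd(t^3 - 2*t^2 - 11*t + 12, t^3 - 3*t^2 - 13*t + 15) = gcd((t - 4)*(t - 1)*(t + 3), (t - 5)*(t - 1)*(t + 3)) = t^2 + 2*t - 3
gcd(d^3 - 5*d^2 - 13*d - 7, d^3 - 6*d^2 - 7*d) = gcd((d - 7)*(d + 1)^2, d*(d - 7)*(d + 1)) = d^2 - 6*d - 7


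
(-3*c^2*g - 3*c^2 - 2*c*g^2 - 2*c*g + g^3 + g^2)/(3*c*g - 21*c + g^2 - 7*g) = (-3*c^2*g - 3*c^2 - 2*c*g^2 - 2*c*g + g^3 + g^2)/(3*c*g - 21*c + g^2 - 7*g)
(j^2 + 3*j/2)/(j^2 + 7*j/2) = (2*j + 3)/(2*j + 7)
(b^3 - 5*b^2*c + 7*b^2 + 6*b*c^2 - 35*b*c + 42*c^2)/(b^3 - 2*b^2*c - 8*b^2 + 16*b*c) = (b^2 - 3*b*c + 7*b - 21*c)/(b*(b - 8))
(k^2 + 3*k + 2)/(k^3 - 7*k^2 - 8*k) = (k + 2)/(k*(k - 8))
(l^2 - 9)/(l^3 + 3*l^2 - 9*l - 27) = 1/(l + 3)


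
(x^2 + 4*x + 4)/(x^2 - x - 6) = (x + 2)/(x - 3)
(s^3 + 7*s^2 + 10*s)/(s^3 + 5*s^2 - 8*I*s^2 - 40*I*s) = (s + 2)/(s - 8*I)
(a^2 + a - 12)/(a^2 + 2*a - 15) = (a + 4)/(a + 5)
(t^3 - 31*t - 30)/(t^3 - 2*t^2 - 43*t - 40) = (t - 6)/(t - 8)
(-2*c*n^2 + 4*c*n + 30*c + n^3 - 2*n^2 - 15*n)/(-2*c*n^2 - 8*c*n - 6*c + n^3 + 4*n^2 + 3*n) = (n - 5)/(n + 1)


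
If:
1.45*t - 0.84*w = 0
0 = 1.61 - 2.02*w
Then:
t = 0.46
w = 0.80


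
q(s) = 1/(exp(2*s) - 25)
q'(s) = -2*exp(2*s)/(exp(2*s) - 25)^2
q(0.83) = -0.05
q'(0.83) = -0.03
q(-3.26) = -0.04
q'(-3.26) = -0.00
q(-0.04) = -0.04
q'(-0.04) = -0.00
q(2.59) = 0.01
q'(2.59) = -0.02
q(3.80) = 0.00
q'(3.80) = -0.00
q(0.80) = -0.05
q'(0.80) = -0.02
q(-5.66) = -0.04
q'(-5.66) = -0.00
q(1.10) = -0.06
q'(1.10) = -0.07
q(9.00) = 0.00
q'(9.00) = 0.00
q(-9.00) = -0.04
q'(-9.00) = 0.00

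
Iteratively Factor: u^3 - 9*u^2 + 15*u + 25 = (u - 5)*(u^2 - 4*u - 5) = (u - 5)*(u + 1)*(u - 5)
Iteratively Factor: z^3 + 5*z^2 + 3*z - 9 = (z + 3)*(z^2 + 2*z - 3) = (z + 3)^2*(z - 1)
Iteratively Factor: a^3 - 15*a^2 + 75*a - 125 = (a - 5)*(a^2 - 10*a + 25) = (a - 5)^2*(a - 5)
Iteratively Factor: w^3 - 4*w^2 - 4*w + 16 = (w - 4)*(w^2 - 4) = (w - 4)*(w + 2)*(w - 2)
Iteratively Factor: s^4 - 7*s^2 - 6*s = (s + 2)*(s^3 - 2*s^2 - 3*s) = (s - 3)*(s + 2)*(s^2 + s) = (s - 3)*(s + 1)*(s + 2)*(s)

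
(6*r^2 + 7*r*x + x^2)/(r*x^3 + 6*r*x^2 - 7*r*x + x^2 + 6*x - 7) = (6*r^2 + 7*r*x + x^2)/(r*x^3 + 6*r*x^2 - 7*r*x + x^2 + 6*x - 7)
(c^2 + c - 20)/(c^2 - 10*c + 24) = (c + 5)/(c - 6)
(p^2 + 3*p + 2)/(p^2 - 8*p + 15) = (p^2 + 3*p + 2)/(p^2 - 8*p + 15)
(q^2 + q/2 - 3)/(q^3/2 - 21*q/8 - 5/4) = 4*(2*q - 3)/(4*q^2 - 8*q - 5)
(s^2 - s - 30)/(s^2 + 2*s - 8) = (s^2 - s - 30)/(s^2 + 2*s - 8)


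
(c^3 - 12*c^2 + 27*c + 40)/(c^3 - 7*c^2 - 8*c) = (c - 5)/c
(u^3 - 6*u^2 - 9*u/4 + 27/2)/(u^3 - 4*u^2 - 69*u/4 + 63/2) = (2*u + 3)/(2*u + 7)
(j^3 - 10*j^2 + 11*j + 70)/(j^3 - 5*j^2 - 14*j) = (j - 5)/j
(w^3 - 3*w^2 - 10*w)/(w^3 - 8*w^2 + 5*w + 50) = w/(w - 5)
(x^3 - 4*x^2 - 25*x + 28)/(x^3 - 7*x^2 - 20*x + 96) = (x^2 - 8*x + 7)/(x^2 - 11*x + 24)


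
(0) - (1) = -1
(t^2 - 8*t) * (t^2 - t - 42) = t^4 - 9*t^3 - 34*t^2 + 336*t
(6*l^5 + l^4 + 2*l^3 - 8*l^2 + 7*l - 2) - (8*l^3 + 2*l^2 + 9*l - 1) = 6*l^5 + l^4 - 6*l^3 - 10*l^2 - 2*l - 1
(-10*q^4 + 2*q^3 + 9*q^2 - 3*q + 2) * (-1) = 10*q^4 - 2*q^3 - 9*q^2 + 3*q - 2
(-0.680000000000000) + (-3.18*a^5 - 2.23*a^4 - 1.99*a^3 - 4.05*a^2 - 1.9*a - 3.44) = -3.18*a^5 - 2.23*a^4 - 1.99*a^3 - 4.05*a^2 - 1.9*a - 4.12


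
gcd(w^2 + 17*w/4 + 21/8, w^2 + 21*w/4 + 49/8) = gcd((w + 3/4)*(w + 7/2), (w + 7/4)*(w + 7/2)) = w + 7/2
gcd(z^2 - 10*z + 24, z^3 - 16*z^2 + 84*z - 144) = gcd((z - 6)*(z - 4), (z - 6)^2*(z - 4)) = z^2 - 10*z + 24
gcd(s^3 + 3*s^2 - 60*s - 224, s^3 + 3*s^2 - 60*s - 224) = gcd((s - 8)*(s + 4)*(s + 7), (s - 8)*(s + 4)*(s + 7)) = s^3 + 3*s^2 - 60*s - 224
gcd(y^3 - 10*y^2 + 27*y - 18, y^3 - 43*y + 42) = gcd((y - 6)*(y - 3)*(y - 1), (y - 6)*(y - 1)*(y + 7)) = y^2 - 7*y + 6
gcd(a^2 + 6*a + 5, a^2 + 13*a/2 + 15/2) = a + 5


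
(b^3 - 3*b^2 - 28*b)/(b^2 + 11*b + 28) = b*(b - 7)/(b + 7)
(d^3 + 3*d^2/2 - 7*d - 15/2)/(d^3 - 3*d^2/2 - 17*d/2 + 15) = (d + 1)/(d - 2)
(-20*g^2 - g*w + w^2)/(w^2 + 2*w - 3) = (-20*g^2 - g*w + w^2)/(w^2 + 2*w - 3)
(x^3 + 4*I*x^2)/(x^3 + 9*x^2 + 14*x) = x*(x + 4*I)/(x^2 + 9*x + 14)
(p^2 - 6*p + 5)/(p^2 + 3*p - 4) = (p - 5)/(p + 4)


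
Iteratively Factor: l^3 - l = (l)*(l^2 - 1) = l*(l + 1)*(l - 1)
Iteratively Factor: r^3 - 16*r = (r - 4)*(r^2 + 4*r) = r*(r - 4)*(r + 4)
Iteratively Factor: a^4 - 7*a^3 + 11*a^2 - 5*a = (a - 5)*(a^3 - 2*a^2 + a) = (a - 5)*(a - 1)*(a^2 - a) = (a - 5)*(a - 1)^2*(a)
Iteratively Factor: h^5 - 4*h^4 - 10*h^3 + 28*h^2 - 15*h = (h - 1)*(h^4 - 3*h^3 - 13*h^2 + 15*h) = h*(h - 1)*(h^3 - 3*h^2 - 13*h + 15) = h*(h - 1)*(h + 3)*(h^2 - 6*h + 5) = h*(h - 1)^2*(h + 3)*(h - 5)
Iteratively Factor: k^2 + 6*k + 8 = (k + 4)*(k + 2)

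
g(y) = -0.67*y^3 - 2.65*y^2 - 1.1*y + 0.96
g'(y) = -2.01*y^2 - 5.3*y - 1.1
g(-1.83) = -1.80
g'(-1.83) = 1.87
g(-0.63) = 0.77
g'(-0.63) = 1.44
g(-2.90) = -1.80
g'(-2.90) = -2.63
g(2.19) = -21.20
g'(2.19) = -22.35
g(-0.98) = 0.12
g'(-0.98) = 2.16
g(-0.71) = 0.64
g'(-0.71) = 1.65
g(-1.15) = -0.26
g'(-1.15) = 2.34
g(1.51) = -9.05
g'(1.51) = -13.69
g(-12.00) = 790.32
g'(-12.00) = -226.94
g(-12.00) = 790.32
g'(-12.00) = -226.94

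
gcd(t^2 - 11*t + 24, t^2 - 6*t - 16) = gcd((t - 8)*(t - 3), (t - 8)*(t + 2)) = t - 8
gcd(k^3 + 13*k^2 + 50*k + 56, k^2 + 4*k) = k + 4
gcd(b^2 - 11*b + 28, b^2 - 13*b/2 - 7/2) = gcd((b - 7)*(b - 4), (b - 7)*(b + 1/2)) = b - 7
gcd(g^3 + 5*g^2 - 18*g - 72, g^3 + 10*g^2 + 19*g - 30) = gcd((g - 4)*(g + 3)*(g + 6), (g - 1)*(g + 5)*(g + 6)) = g + 6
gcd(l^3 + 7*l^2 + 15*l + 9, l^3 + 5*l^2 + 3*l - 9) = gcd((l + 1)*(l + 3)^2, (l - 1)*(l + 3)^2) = l^2 + 6*l + 9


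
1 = 1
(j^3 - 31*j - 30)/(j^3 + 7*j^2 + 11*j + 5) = (j - 6)/(j + 1)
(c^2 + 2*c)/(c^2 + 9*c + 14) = c/(c + 7)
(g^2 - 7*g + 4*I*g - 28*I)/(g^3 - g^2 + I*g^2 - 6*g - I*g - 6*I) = (g^2 + g*(-7 + 4*I) - 28*I)/(g^3 + g^2*(-1 + I) - g*(6 + I) - 6*I)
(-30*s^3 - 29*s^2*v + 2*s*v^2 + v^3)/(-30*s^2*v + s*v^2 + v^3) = (s + v)/v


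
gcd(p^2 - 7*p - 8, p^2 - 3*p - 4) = p + 1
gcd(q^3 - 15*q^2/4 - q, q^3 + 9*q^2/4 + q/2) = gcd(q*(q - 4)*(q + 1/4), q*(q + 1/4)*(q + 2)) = q^2 + q/4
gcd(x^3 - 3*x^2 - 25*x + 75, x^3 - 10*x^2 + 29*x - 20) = x - 5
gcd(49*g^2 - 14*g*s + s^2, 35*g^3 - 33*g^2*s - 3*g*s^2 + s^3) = -7*g + s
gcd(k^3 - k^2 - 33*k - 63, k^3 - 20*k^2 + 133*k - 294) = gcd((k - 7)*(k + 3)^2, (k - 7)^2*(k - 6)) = k - 7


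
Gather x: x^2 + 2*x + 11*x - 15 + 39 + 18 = x^2 + 13*x + 42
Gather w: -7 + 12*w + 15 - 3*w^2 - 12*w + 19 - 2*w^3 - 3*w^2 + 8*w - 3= -2*w^3 - 6*w^2 + 8*w + 24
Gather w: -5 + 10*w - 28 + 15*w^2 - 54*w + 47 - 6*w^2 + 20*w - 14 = 9*w^2 - 24*w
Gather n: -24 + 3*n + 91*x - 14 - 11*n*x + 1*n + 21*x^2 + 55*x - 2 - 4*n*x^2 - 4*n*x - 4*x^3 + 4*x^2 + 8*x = n*(-4*x^2 - 15*x + 4) - 4*x^3 + 25*x^2 + 154*x - 40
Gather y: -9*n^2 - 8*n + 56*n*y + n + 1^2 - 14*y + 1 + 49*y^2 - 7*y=-9*n^2 - 7*n + 49*y^2 + y*(56*n - 21) + 2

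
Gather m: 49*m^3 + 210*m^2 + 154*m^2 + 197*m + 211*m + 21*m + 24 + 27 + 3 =49*m^3 + 364*m^2 + 429*m + 54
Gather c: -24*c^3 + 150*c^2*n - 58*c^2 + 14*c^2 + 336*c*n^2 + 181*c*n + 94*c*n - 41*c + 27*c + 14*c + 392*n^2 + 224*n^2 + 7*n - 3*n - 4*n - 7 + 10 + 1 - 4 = -24*c^3 + c^2*(150*n - 44) + c*(336*n^2 + 275*n) + 616*n^2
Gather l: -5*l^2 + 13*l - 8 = -5*l^2 + 13*l - 8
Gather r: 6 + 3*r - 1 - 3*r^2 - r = -3*r^2 + 2*r + 5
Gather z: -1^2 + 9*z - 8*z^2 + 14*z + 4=-8*z^2 + 23*z + 3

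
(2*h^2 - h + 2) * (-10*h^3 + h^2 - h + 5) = -20*h^5 + 12*h^4 - 23*h^3 + 13*h^2 - 7*h + 10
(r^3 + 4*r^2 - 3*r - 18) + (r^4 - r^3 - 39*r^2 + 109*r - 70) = r^4 - 35*r^2 + 106*r - 88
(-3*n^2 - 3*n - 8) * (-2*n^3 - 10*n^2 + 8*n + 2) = 6*n^5 + 36*n^4 + 22*n^3 + 50*n^2 - 70*n - 16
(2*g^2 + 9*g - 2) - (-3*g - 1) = 2*g^2 + 12*g - 1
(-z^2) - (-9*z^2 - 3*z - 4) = 8*z^2 + 3*z + 4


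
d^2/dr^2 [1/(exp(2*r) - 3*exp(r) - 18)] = ((3 - 4*exp(r))*(-exp(2*r) + 3*exp(r) + 18) - 2*(2*exp(r) - 3)^2*exp(r))*exp(r)/(-exp(2*r) + 3*exp(r) + 18)^3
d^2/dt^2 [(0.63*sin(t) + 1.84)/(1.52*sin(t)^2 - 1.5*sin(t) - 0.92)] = (-1.455552*sin(t)^5 - 18.440944*sin(t)^4 + 10.210752*sin(t)^3 + 11.943992*sin(t)^2 - 17.87928*sin(t) + 11.687312)/(3.511808*sin(t)^6 - 10.3968*sin(t)^5 + 3.883296*sin(t)^4 + 9.2106*sin(t)^3 - 2.350416*sin(t)^2 - 3.8088*sin(t) - 0.778688)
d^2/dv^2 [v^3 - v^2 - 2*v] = 6*v - 2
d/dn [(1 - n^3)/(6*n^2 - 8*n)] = (-3*n^4 + 8*n^3 - 6*n + 4)/(2*n^2*(9*n^2 - 24*n + 16))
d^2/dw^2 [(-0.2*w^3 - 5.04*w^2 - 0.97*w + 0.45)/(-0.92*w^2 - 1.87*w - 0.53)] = (-7.105427357601e-15*w^4 - 14.495896*w^3 - 15.840984*w^2 - 7.145832*w - 1.799632)/(0.778688*w^6 + 4.748304*w^5 + 10.99722*w^4 + 12.010075*w^3 + 6.335355*w^2 + 1.575849*w + 0.148877)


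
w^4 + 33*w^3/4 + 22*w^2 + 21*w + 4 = (w + 1/4)*(w + 2)^2*(w + 4)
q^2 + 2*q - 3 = (q - 1)*(q + 3)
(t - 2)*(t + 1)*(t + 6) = t^3 + 5*t^2 - 8*t - 12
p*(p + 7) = p^2 + 7*p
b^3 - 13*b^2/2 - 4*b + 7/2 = (b - 7)*(b - 1/2)*(b + 1)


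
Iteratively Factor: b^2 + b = (b)*(b + 1)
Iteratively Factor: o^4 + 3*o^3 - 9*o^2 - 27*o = (o + 3)*(o^3 - 9*o) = (o + 3)^2*(o^2 - 3*o) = (o - 3)*(o + 3)^2*(o)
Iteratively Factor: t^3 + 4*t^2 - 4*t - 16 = (t + 4)*(t^2 - 4) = (t - 2)*(t + 4)*(t + 2)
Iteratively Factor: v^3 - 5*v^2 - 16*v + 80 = (v - 5)*(v^2 - 16) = (v - 5)*(v - 4)*(v + 4)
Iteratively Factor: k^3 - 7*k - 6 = (k - 3)*(k^2 + 3*k + 2) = (k - 3)*(k + 1)*(k + 2)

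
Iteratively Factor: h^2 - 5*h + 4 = (h - 4)*(h - 1)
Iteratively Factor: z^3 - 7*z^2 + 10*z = (z - 5)*(z^2 - 2*z) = z*(z - 5)*(z - 2)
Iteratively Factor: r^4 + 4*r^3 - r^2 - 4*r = (r)*(r^3 + 4*r^2 - r - 4) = r*(r + 1)*(r^2 + 3*r - 4) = r*(r - 1)*(r + 1)*(r + 4)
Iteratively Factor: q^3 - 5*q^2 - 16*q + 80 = (q - 4)*(q^2 - q - 20) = (q - 4)*(q + 4)*(q - 5)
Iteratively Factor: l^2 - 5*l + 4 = (l - 4)*(l - 1)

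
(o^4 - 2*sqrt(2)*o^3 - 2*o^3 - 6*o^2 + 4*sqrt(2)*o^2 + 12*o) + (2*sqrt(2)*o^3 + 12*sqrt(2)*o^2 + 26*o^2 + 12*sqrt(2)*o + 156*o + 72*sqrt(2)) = o^4 - 2*o^3 + 20*o^2 + 16*sqrt(2)*o^2 + 12*sqrt(2)*o + 168*o + 72*sqrt(2)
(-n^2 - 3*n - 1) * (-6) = 6*n^2 + 18*n + 6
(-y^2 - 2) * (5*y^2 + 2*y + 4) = -5*y^4 - 2*y^3 - 14*y^2 - 4*y - 8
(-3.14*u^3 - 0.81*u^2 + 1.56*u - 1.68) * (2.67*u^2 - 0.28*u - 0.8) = -8.3838*u^5 - 1.2835*u^4 + 6.904*u^3 - 4.2744*u^2 - 0.7776*u + 1.344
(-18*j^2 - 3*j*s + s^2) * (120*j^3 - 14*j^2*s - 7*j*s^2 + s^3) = -2160*j^5 - 108*j^4*s + 288*j^3*s^2 - 11*j^2*s^3 - 10*j*s^4 + s^5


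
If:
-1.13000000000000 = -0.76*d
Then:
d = 1.49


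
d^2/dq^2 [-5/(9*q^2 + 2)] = 90*(2 - 27*q^2)/(9*q^2 + 2)^3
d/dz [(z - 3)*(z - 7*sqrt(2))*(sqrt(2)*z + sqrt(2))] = 3*sqrt(2)*z^2 - 28*z - 4*sqrt(2)*z - 3*sqrt(2) + 28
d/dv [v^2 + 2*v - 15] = 2*v + 2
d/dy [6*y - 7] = 6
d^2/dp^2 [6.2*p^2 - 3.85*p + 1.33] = 12.4000000000000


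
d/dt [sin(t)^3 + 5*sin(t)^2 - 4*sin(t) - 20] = (3*sin(t)^2 + 10*sin(t) - 4)*cos(t)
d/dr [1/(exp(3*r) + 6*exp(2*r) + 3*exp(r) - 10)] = 3*(-exp(2*r) - 4*exp(r) - 1)*exp(r)/(exp(3*r) + 6*exp(2*r) + 3*exp(r) - 10)^2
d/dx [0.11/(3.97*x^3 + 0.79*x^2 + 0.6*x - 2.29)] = (-1.3101*x^2 - 0.1738*x - 0.066)/(3.97*x^3 + 0.79*x^2 + 0.6*x - 2.29)^2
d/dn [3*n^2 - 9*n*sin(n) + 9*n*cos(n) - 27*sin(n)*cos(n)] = -9*sqrt(2)*n*sin(n + pi/4) + 6*n - 27*cos(2*n) + 9*sqrt(2)*cos(n + pi/4)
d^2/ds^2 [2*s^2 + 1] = 4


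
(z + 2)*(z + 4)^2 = z^3 + 10*z^2 + 32*z + 32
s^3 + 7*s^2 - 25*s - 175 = (s - 5)*(s + 5)*(s + 7)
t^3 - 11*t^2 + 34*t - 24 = (t - 6)*(t - 4)*(t - 1)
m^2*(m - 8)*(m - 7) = m^4 - 15*m^3 + 56*m^2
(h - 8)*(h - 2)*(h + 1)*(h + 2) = h^4 - 7*h^3 - 12*h^2 + 28*h + 32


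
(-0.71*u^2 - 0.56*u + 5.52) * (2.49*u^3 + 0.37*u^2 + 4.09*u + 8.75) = -1.7679*u^5 - 1.6571*u^4 + 10.6337*u^3 - 6.4605*u^2 + 17.6768*u + 48.3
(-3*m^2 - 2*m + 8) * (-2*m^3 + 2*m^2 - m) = 6*m^5 - 2*m^4 - 17*m^3 + 18*m^2 - 8*m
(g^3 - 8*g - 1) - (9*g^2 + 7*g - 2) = g^3 - 9*g^2 - 15*g + 1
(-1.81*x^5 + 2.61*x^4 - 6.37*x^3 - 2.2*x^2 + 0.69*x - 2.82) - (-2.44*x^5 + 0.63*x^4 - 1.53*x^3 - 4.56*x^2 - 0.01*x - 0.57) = 0.63*x^5 + 1.98*x^4 - 4.84*x^3 + 2.36*x^2 + 0.7*x - 2.25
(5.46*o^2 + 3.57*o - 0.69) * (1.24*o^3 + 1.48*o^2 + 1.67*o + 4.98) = 6.7704*o^5 + 12.5076*o^4 + 13.5462*o^3 + 32.1315*o^2 + 16.6263*o - 3.4362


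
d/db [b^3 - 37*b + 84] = 3*b^2 - 37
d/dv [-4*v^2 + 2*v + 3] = 2 - 8*v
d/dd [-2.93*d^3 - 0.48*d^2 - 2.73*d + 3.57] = -8.79*d^2 - 0.96*d - 2.73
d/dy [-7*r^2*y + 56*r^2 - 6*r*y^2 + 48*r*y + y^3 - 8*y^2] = -7*r^2 - 12*r*y + 48*r + 3*y^2 - 16*y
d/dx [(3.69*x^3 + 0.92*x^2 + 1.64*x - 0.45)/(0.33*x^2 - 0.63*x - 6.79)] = (1.2177*x^4 - 4.6494*x^3 - 76.2861*x^2 - 12.1966*x - 11.4191)/(0.1089*x^4 - 0.4158*x^3 - 4.0845*x^2 + 8.5554*x + 46.1041)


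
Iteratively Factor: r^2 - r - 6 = (r - 3)*(r + 2)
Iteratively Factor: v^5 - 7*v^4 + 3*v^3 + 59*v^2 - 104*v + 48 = (v - 4)*(v^4 - 3*v^3 - 9*v^2 + 23*v - 12) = (v - 4)*(v - 1)*(v^3 - 2*v^2 - 11*v + 12) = (v - 4)*(v - 1)^2*(v^2 - v - 12) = (v - 4)*(v - 1)^2*(v + 3)*(v - 4)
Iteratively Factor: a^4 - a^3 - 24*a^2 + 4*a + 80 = (a - 2)*(a^3 + a^2 - 22*a - 40) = (a - 2)*(a + 4)*(a^2 - 3*a - 10) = (a - 5)*(a - 2)*(a + 4)*(a + 2)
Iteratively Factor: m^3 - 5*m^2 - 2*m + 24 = (m - 4)*(m^2 - m - 6) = (m - 4)*(m - 3)*(m + 2)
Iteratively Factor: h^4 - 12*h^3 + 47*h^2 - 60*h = (h - 4)*(h^3 - 8*h^2 + 15*h) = h*(h - 4)*(h^2 - 8*h + 15) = h*(h - 4)*(h - 3)*(h - 5)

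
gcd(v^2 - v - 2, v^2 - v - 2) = v^2 - v - 2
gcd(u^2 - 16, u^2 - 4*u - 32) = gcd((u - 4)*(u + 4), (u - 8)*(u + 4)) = u + 4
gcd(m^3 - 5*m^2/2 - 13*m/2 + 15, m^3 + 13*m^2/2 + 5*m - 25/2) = m + 5/2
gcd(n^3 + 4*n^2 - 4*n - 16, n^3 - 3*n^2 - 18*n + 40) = n^2 + 2*n - 8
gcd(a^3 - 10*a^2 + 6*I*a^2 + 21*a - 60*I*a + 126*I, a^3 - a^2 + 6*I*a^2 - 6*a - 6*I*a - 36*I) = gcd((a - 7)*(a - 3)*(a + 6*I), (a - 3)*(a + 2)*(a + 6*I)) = a^2 + a*(-3 + 6*I) - 18*I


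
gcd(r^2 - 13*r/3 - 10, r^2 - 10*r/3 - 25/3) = r + 5/3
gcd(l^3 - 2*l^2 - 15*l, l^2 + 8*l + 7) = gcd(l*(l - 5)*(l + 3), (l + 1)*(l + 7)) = 1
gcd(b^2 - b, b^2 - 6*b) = b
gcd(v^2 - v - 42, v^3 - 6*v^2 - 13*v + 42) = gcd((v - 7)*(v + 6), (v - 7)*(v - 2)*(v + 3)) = v - 7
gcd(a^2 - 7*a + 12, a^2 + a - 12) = a - 3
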